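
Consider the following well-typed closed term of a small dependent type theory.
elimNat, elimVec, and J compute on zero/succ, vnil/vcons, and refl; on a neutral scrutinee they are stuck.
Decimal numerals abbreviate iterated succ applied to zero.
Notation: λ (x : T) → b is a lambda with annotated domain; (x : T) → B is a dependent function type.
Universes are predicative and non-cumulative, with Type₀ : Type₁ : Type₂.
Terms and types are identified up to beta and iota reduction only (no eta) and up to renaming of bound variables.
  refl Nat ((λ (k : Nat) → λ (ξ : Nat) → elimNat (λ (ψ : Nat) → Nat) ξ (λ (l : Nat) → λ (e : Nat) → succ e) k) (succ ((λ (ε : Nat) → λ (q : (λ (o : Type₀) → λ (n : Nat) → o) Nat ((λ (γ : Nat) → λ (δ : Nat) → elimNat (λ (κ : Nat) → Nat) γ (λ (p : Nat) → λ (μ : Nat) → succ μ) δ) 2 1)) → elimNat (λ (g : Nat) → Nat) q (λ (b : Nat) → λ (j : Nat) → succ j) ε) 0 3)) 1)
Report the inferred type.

type:
  Eq Nat 5 5


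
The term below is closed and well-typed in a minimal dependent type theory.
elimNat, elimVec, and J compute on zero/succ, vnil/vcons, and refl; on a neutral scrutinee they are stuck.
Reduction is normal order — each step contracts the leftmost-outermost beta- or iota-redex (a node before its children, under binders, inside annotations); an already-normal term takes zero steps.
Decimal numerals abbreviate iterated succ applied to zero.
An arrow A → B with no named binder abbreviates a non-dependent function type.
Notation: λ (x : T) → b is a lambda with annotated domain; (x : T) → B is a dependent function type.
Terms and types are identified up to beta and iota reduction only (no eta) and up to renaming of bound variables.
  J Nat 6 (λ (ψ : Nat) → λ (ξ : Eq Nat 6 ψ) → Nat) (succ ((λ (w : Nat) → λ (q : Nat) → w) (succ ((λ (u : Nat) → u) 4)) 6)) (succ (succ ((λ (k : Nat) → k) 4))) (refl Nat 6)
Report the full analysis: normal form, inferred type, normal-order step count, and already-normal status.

normal form:
  6
type:
  Nat
steps to reach normal form (normal order): 4
term was already normal: no
first contracted redex: a J iota-redex


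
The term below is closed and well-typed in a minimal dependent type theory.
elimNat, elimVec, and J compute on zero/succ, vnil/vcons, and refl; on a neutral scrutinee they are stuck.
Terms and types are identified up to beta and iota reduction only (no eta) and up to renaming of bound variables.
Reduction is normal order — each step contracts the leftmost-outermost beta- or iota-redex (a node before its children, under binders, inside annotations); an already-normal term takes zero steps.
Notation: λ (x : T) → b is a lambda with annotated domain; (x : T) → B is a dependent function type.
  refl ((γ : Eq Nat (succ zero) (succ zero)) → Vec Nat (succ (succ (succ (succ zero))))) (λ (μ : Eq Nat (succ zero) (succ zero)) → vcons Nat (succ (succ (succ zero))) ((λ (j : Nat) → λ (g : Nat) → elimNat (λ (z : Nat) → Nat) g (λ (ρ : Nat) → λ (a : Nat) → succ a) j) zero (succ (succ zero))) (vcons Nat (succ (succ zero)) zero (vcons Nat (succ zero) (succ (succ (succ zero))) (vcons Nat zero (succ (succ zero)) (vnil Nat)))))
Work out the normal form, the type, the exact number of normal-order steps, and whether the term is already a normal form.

reduced normal form:
  refl ((γ : Eq Nat (succ zero) (succ zero)) → Vec Nat (succ (succ (succ (succ zero))))) (λ (μ : Eq Nat (succ zero) (succ zero)) → vcons Nat (succ (succ (succ zero))) (succ (succ zero)) (vcons Nat (succ (succ zero)) zero (vcons Nat (succ zero) (succ (succ (succ zero))) (vcons Nat zero (succ (succ zero)) (vnil Nat)))))
inferred type:
  Eq ((γ : Eq Nat (succ zero) (succ zero)) → Vec Nat (succ (succ (succ (succ zero))))) (λ (μ : Eq Nat (succ zero) (succ zero)) → vcons Nat (succ (succ (succ zero))) (succ (succ zero)) (vcons Nat (succ (succ zero)) zero (vcons Nat (succ zero) (succ (succ (succ zero))) (vcons Nat zero (succ (succ zero)) (vnil Nat))))) (λ (j : Eq Nat (succ zero) (succ zero)) → vcons Nat (succ (succ (succ zero))) (succ (succ zero)) (vcons Nat (succ (succ zero)) zero (vcons Nat (succ zero) (succ (succ (succ zero))) (vcons Nat zero (succ (succ zero)) (vnil Nat)))))
reduction steps (normal order): 3
started in normal form: no
first contracted redex: a beta-redex


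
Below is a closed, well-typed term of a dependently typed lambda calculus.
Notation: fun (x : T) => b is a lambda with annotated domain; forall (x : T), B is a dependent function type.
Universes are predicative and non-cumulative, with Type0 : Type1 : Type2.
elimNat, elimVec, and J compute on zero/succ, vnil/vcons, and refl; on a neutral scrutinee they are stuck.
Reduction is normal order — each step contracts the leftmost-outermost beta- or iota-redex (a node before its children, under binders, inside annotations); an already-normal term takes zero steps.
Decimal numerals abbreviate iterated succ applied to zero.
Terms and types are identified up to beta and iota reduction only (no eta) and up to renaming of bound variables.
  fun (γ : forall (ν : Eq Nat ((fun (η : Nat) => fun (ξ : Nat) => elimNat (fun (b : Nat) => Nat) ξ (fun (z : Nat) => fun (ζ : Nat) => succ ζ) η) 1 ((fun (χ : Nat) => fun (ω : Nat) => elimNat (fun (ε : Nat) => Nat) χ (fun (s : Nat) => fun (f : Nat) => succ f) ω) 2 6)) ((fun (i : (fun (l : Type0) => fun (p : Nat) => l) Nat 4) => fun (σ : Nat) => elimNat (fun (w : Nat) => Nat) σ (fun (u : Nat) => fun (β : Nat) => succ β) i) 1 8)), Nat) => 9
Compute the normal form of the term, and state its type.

normal form:
  fun (γ : forall (ν : Eq Nat 9 9), Nat) => 9
type:
  forall (γ : forall (ν : Eq Nat 9 9), Nat), Nat


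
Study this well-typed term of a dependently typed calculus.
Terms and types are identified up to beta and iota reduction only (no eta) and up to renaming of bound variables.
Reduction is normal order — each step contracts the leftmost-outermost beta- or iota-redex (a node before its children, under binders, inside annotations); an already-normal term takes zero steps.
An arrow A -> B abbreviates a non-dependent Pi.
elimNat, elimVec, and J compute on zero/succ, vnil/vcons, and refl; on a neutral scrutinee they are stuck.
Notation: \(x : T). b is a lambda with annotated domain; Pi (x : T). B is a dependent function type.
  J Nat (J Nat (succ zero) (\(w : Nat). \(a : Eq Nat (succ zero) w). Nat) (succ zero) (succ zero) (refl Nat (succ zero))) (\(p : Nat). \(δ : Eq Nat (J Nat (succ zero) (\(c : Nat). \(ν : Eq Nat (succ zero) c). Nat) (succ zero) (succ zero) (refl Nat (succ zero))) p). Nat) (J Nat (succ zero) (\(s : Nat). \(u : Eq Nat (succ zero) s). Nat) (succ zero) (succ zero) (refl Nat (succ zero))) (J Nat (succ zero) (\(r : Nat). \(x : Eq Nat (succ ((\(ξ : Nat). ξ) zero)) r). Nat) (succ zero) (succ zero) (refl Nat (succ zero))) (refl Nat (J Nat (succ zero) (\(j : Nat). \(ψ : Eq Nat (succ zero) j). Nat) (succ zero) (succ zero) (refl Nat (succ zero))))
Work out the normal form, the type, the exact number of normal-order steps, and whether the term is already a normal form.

reduced normal form:
  succ zero
type:
  Nat
steps to reach normal form (normal order): 2
term was already normal: no
first contracted redex: a J iota-redex


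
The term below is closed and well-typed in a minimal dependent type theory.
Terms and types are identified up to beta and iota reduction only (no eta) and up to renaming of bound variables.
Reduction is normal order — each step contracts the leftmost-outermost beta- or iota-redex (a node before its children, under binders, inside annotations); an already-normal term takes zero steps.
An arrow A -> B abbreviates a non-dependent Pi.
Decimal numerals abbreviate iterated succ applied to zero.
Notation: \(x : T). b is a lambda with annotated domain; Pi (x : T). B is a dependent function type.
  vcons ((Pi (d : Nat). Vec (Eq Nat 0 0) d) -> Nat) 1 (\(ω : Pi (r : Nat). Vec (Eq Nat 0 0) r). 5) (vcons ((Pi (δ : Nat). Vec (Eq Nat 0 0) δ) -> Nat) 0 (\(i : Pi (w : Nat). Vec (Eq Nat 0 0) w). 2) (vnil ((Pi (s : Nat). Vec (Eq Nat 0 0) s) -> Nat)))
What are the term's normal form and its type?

normal form:
  vcons ((Pi (d : Nat). Vec (Eq Nat 0 0) d) -> Nat) 1 (\(ω : Pi (r : Nat). Vec (Eq Nat 0 0) r). 5) (vcons ((Pi (δ : Nat). Vec (Eq Nat 0 0) δ) -> Nat) 0 (\(i : Pi (w : Nat). Vec (Eq Nat 0 0) w). 2) (vnil ((Pi (s : Nat). Vec (Eq Nat 0 0) s) -> Nat)))
the term's type:
  Vec ((Pi (d : Nat). Vec (Eq Nat 0 0) d) -> Nat) 2
observation: the term is already in normal form.


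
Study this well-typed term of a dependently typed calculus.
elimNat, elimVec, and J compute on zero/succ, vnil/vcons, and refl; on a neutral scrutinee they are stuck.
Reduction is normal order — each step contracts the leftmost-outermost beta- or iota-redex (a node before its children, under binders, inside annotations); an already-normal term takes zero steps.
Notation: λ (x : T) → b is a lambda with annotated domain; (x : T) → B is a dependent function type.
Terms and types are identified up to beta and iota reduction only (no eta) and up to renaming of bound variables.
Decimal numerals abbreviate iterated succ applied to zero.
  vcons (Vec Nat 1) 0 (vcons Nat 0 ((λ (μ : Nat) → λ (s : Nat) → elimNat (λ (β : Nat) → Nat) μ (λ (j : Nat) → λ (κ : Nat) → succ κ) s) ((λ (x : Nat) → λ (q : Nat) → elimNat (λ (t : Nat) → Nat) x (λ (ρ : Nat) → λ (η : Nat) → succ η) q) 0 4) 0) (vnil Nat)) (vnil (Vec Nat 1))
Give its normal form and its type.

normal form:
  vcons (Vec Nat 1) 0 (vcons Nat 0 4 (vnil Nat)) (vnil (Vec Nat 1))
the term's type:
  Vec (Vec Nat 1) 1
observation: 18 normal-order steps separate the term from its normal form.


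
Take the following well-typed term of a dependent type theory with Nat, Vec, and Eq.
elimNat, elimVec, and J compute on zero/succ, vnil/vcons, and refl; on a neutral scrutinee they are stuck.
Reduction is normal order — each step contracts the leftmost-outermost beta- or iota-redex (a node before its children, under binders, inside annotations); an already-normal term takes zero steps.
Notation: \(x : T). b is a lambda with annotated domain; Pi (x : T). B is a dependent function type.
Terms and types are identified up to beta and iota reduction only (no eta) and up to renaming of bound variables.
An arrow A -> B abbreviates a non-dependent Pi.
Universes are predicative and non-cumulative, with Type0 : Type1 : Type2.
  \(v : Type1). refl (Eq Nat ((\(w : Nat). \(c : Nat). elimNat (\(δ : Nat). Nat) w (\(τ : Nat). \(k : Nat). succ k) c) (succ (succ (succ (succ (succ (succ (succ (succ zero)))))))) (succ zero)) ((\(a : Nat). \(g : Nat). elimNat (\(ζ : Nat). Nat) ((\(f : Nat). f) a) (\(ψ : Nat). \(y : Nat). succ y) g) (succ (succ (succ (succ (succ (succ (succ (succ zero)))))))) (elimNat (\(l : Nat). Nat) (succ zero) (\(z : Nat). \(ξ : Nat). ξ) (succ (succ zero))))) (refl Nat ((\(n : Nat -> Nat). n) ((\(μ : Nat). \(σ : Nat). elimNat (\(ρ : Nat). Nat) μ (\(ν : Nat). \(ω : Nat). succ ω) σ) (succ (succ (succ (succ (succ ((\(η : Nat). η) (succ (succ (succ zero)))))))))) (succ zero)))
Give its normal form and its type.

resulting normal form:
  \(v : Type1). refl (Eq Nat (succ (succ (succ (succ (succ (succ (succ (succ (succ zero))))))))) (succ (succ (succ (succ (succ (succ (succ (succ (succ zero)))))))))) (refl Nat (succ (succ (succ (succ (succ (succ (succ (succ (succ zero))))))))))
the term's type:
  Type1 -> Eq (Eq Nat (succ (succ (succ (succ (succ (succ (succ (succ (succ zero))))))))) (succ (succ (succ (succ (succ (succ (succ (succ (succ zero)))))))))) (refl Nat (succ (succ (succ (succ (succ (succ (succ (succ (succ zero)))))))))) (refl Nat (succ (succ (succ (succ (succ (succ (succ (succ (succ zero))))))))))


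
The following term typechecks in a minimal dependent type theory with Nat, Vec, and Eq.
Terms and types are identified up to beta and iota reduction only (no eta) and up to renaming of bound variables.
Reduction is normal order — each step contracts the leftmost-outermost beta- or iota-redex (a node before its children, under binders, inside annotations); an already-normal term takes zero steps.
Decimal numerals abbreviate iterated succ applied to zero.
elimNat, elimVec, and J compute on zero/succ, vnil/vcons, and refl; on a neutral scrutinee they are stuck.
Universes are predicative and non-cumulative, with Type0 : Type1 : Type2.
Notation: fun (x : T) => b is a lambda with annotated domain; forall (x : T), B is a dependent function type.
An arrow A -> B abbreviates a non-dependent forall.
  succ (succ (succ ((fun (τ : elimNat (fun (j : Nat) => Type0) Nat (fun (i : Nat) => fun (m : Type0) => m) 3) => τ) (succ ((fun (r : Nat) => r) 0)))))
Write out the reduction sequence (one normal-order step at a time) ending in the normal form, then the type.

reduction (normal order):
  succ (succ (succ ((fun (τ : elimNat (fun (j : Nat) => Type0) Nat (fun (i : Nat) => fun (m : Type0) => m) 3) => τ) (succ ((fun (r : Nat) => r) 0)))))
  ~> succ (succ (succ (succ ((fun (τ : Nat) => τ) 0))))
  ~> 4
type:
  Nat


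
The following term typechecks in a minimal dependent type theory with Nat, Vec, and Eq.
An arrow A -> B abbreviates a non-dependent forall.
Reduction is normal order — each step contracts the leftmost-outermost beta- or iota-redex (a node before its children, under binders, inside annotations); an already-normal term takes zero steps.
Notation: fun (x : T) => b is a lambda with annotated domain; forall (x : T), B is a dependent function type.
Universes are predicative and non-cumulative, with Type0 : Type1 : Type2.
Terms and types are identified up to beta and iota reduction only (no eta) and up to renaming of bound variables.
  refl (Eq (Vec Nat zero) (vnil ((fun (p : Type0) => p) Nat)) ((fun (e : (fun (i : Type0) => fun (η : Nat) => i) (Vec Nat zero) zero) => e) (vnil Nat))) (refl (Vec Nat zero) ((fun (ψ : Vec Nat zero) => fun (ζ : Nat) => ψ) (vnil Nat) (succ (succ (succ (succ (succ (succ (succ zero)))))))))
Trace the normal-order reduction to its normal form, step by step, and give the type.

normal-order reduction sequence:
  refl (Eq (Vec Nat zero) (vnil ((fun (p : Type0) => p) Nat)) ((fun (e : (fun (i : Type0) => fun (η : Nat) => i) (Vec Nat zero) zero) => e) (vnil Nat))) (refl (Vec Nat zero) ((fun (ψ : Vec Nat zero) => fun (ζ : Nat) => ψ) (vnil Nat) (succ (succ (succ (succ (succ (succ (succ zero)))))))))
  ~> refl (Eq (Vec Nat zero) (vnil Nat) ((fun (p : (fun (e : Type0) => fun (i : Nat) => e) (Vec Nat zero) zero) => p) (vnil Nat))) (refl (Vec Nat zero) ((fun (η : Vec Nat zero) => fun (ψ : Nat) => η) (vnil Nat) (succ (succ (succ (succ (succ (succ (succ zero)))))))))
  ~> refl (Eq (Vec Nat zero) (vnil Nat) (vnil Nat)) (refl (Vec Nat zero) ((fun (p : Vec Nat zero) => fun (e : Nat) => p) (vnil Nat) (succ (succ (succ (succ (succ (succ (succ zero)))))))))
  ~> refl (Eq (Vec Nat zero) (vnil Nat) (vnil Nat)) (refl (Vec Nat zero) ((fun (p : Nat) => vnil Nat) (succ (succ (succ (succ (succ (succ (succ zero)))))))))
  ~> refl (Eq (Vec Nat zero) (vnil Nat) (vnil Nat)) (refl (Vec Nat zero) (vnil Nat))
type:
  Eq (Eq (Vec Nat zero) (vnil Nat) (vnil Nat)) (refl (Vec Nat zero) (vnil Nat)) (refl (Vec Nat zero) (vnil Nat))


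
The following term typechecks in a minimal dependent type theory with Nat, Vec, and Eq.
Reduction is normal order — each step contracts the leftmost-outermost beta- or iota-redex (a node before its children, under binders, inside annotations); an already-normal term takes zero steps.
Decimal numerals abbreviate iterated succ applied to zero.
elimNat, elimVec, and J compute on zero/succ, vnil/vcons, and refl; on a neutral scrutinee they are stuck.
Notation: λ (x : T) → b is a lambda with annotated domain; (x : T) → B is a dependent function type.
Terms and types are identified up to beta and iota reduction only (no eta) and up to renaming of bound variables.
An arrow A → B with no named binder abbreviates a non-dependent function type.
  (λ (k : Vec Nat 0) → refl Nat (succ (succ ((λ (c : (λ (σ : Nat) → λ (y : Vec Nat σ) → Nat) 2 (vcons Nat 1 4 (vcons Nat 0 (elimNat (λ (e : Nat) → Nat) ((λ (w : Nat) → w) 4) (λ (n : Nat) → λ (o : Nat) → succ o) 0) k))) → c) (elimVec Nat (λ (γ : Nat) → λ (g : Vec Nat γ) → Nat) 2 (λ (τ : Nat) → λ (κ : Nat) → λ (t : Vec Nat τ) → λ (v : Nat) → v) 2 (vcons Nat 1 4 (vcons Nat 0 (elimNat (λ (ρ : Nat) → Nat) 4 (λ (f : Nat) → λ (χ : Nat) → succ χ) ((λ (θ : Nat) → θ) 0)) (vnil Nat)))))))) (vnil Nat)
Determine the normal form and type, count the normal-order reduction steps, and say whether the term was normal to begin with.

normal form:
  refl Nat 4
inferred type:
  Eq Nat 4 4
reduction steps (normal order): 13
already normal: no
first redex: a beta-redex


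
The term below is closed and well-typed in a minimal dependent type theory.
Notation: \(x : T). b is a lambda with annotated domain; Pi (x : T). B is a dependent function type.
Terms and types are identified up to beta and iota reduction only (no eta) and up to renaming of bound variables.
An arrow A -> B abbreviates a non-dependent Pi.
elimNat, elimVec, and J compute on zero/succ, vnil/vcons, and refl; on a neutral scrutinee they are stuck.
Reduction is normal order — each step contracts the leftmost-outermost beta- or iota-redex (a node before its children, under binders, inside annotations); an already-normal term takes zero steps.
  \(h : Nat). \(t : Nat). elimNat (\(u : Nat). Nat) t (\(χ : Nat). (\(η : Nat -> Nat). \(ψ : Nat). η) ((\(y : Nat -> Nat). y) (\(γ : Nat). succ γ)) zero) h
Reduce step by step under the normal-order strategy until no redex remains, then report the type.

reduction (normal order):
  \(h : Nat). \(t : Nat). elimNat (\(u : Nat). Nat) t (\(χ : Nat). (\(η : Nat -> Nat). \(ψ : Nat). η) ((\(y : Nat -> Nat). y) (\(γ : Nat). succ γ)) zero) h
  ~> \(h : Nat). \(t : Nat). elimNat (\(u : Nat). Nat) t (\(χ : Nat). (\(η : Nat). (\(ψ : Nat -> Nat). ψ) (\(y : Nat). succ y)) zero) h
  ~> \(h : Nat). \(t : Nat). elimNat (\(u : Nat). Nat) t (\(χ : Nat). (\(η : Nat -> Nat). η) (\(ψ : Nat). succ ψ)) h
  ~> \(h : Nat). \(t : Nat). elimNat (\(u : Nat). Nat) t (\(χ : Nat). \(η : Nat). succ η) h
type:
  Nat -> Nat -> Nat


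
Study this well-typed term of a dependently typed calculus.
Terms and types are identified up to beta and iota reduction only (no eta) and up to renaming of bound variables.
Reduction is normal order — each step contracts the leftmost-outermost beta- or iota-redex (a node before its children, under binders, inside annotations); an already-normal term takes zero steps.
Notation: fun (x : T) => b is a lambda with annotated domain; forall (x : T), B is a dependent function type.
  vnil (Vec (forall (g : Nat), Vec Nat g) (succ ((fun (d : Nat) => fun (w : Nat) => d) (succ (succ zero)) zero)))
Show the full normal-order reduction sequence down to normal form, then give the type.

normal-order reduction:
  vnil (Vec (forall (g : Nat), Vec Nat g) (succ ((fun (d : Nat) => fun (w : Nat) => d) (succ (succ zero)) zero)))
  ~> vnil (Vec (forall (g : Nat), Vec Nat g) (succ ((fun (d : Nat) => succ (succ zero)) zero)))
  ~> vnil (Vec (forall (g : Nat), Vec Nat g) (succ (succ (succ zero))))
the term's type:
  Vec (Vec (forall (g : Nat), Vec Nat g) (succ (succ (succ zero)))) zero


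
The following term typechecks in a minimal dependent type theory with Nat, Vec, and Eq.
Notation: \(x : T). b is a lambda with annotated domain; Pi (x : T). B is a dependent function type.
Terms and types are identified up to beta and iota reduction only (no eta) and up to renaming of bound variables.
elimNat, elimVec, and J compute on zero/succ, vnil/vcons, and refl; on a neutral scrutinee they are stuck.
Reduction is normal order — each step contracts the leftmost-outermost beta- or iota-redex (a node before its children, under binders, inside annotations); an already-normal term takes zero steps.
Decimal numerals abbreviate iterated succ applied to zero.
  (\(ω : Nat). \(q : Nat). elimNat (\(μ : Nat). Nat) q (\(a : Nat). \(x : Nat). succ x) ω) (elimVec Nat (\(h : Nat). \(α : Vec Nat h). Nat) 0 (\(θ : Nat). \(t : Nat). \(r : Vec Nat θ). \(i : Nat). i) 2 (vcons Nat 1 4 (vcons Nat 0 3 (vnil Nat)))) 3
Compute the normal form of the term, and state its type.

reduced normal form:
  3
the term's type:
  Nat
observation: reduction starts at a beta-redex, and 14 normal-order steps reach the normal form.


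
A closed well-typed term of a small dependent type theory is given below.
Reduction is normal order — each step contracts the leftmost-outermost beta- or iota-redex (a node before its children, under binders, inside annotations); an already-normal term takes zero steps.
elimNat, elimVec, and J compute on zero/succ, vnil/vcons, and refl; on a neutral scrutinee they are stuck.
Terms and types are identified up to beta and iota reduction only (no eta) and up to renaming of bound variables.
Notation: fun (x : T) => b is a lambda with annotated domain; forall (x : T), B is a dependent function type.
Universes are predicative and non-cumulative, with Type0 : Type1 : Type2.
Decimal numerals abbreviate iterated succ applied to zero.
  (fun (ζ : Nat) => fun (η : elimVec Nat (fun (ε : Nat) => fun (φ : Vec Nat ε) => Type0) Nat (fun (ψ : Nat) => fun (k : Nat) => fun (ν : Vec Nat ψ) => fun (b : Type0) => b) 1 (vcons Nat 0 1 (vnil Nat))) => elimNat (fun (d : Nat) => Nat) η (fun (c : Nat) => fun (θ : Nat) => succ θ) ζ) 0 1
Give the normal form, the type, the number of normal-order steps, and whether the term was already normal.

reduced normal form:
  1
type:
  Nat
reduction steps (normal order): 3
term was already normal: no
first contracted redex: a beta-redex


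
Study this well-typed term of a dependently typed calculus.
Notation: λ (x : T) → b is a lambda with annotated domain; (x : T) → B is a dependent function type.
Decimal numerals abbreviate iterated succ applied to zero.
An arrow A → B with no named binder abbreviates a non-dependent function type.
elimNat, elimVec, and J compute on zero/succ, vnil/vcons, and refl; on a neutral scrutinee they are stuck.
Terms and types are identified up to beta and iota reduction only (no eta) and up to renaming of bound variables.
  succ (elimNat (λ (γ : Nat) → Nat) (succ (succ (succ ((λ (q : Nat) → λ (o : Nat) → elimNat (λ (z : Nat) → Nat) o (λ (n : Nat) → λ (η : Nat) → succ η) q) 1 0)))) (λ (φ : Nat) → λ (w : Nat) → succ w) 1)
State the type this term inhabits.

the term's type:
  Nat


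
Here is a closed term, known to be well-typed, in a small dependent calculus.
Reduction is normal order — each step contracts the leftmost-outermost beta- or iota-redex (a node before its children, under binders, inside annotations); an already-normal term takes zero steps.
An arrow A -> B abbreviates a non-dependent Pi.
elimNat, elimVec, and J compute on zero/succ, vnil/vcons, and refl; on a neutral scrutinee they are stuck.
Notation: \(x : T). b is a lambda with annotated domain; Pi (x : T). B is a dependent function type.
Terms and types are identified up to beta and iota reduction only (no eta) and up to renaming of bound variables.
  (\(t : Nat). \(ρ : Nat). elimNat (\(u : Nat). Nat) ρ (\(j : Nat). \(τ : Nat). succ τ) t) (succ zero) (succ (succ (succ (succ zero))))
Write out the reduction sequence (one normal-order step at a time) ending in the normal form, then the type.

normal-order reduction:
  (\(t : Nat). \(ρ : Nat). elimNat (\(u : Nat). Nat) ρ (\(j : Nat). \(τ : Nat). succ τ) t) (succ zero) (succ (succ (succ (succ zero))))
  ~> (\(t : Nat). elimNat (\(ρ : Nat). Nat) t (\(u : Nat). \(j : Nat). succ j) (succ zero)) (succ (succ (succ (succ zero))))
  ~> elimNat (\(t : Nat). Nat) (succ (succ (succ (succ zero)))) (\(ρ : Nat). \(u : Nat). succ u) (succ zero)
  ~> (\(t : Nat). \(ρ : Nat). succ ρ) zero (elimNat (\(u : Nat). Nat) (succ (succ (succ (succ zero)))) (\(j : Nat). \(τ : Nat). succ τ) zero)
  ~> (\(t : Nat). succ t) (elimNat (\(ρ : Nat). Nat) (succ (succ (succ (succ zero)))) (\(u : Nat). \(j : Nat). succ j) zero)
  ~> succ (elimNat (\(t : Nat). Nat) (succ (succ (succ (succ zero)))) (\(ρ : Nat). \(u : Nat). succ u) zero)
  ~> succ (succ (succ (succ (succ zero))))
inferred type:
  Nat


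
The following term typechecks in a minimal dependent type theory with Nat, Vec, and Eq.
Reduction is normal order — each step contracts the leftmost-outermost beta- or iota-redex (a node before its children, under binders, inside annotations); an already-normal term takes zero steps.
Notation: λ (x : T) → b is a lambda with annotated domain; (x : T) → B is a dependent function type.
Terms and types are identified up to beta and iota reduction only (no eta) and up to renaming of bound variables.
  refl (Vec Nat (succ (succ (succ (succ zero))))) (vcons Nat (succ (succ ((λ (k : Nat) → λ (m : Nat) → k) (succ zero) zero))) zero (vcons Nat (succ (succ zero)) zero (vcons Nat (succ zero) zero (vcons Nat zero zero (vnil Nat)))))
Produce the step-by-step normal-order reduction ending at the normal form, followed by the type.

reduction (normal order):
  refl (Vec Nat (succ (succ (succ (succ zero))))) (vcons Nat (succ (succ ((λ (k : Nat) → λ (m : Nat) → k) (succ zero) zero))) zero (vcons Nat (succ (succ zero)) zero (vcons Nat (succ zero) zero (vcons Nat zero zero (vnil Nat)))))
  ~> refl (Vec Nat (succ (succ (succ (succ zero))))) (vcons Nat (succ (succ ((λ (k : Nat) → succ zero) zero))) zero (vcons Nat (succ (succ zero)) zero (vcons Nat (succ zero) zero (vcons Nat zero zero (vnil Nat)))))
  ~> refl (Vec Nat (succ (succ (succ (succ zero))))) (vcons Nat (succ (succ (succ zero))) zero (vcons Nat (succ (succ zero)) zero (vcons Nat (succ zero) zero (vcons Nat zero zero (vnil Nat)))))
the term's type:
  Eq (Vec Nat (succ (succ (succ (succ zero))))) (vcons Nat (succ (succ (succ zero))) zero (vcons Nat (succ (succ zero)) zero (vcons Nat (succ zero) zero (vcons Nat zero zero (vnil Nat))))) (vcons Nat (succ (succ (succ zero))) zero (vcons Nat (succ (succ zero)) zero (vcons Nat (succ zero) zero (vcons Nat zero zero (vnil Nat)))))


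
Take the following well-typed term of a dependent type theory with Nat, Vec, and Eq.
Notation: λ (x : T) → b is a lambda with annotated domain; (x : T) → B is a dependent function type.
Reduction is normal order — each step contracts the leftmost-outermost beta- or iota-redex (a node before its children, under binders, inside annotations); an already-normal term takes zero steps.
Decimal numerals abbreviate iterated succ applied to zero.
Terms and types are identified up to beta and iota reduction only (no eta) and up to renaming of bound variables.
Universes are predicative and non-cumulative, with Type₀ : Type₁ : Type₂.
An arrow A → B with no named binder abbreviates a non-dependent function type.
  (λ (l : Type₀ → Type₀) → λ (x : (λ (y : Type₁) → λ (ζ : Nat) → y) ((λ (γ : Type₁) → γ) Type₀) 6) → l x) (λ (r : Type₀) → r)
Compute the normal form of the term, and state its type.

normal form:
  λ (l : Type₀) → l
type:
  Type₀ → Type₀


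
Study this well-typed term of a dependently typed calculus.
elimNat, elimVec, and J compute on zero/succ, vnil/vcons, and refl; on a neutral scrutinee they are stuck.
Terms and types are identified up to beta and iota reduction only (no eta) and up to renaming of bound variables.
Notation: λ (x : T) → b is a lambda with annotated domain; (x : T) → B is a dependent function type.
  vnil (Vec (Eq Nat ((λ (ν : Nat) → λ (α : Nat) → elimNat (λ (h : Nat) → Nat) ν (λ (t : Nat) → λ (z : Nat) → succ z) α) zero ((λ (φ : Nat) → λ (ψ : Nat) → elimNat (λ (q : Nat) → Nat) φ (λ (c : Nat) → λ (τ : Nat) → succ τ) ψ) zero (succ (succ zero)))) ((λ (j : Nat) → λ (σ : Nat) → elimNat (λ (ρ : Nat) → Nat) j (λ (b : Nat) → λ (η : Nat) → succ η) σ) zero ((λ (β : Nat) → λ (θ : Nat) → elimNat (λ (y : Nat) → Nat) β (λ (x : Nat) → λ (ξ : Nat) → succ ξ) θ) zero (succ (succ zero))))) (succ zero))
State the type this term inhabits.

inferred type:
  Vec (Vec (Eq Nat (succ (succ zero)) (succ (succ zero))) (succ zero)) zero


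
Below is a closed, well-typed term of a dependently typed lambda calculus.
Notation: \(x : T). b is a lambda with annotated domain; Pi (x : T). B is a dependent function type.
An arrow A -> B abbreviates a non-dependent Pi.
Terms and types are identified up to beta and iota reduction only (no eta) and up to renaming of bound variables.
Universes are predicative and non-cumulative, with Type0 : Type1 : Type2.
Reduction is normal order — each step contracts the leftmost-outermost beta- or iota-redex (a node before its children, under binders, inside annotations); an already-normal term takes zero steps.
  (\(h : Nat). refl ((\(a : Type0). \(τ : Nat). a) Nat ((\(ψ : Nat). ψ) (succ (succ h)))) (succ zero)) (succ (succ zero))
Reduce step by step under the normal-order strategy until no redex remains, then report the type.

normal-order reduction sequence:
  (\(h : Nat). refl ((\(a : Type0). \(τ : Nat). a) Nat ((\(ψ : Nat). ψ) (succ (succ h)))) (succ zero)) (succ (succ zero))
  ~> refl ((\(h : Type0). \(a : Nat). h) Nat ((\(τ : Nat). τ) (succ (succ (succ (succ zero)))))) (succ zero)
  ~> refl ((\(h : Nat). Nat) ((\(a : Nat). a) (succ (succ (succ (succ zero)))))) (succ zero)
  ~> refl Nat (succ zero)
inferred type:
  Eq Nat (succ zero) (succ zero)


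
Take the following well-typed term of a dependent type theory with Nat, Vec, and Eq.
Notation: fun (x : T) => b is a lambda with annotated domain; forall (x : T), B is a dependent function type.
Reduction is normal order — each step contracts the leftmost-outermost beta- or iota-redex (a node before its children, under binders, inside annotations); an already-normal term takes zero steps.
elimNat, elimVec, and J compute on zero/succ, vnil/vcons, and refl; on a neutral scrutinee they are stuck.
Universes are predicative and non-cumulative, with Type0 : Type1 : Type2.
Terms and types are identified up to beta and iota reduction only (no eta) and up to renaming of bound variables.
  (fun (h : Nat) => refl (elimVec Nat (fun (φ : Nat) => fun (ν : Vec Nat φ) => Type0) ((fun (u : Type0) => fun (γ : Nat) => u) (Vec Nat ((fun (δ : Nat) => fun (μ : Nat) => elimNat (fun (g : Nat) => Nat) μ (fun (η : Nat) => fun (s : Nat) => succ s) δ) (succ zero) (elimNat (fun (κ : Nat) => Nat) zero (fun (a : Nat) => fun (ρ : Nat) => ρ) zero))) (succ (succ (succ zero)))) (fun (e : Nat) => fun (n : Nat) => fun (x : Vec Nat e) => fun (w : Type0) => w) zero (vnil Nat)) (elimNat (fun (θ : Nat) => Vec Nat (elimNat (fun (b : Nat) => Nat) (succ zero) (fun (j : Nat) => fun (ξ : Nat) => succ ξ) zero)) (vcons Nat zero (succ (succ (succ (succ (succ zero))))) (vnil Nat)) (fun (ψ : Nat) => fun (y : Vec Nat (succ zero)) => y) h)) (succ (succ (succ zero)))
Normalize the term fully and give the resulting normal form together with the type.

reduced normal form:
  refl (Vec Nat (succ zero)) (vcons Nat zero (succ (succ (succ (succ (succ zero))))) (vnil Nat))
type:
  Eq (Vec Nat (succ zero)) (vcons Nat zero (succ (succ (succ (succ (succ zero))))) (vnil Nat)) (vcons Nat zero (succ (succ (succ (succ (succ zero))))) (vnil Nat))
observation: the term reaches its normal form after 21 normal-order steps.


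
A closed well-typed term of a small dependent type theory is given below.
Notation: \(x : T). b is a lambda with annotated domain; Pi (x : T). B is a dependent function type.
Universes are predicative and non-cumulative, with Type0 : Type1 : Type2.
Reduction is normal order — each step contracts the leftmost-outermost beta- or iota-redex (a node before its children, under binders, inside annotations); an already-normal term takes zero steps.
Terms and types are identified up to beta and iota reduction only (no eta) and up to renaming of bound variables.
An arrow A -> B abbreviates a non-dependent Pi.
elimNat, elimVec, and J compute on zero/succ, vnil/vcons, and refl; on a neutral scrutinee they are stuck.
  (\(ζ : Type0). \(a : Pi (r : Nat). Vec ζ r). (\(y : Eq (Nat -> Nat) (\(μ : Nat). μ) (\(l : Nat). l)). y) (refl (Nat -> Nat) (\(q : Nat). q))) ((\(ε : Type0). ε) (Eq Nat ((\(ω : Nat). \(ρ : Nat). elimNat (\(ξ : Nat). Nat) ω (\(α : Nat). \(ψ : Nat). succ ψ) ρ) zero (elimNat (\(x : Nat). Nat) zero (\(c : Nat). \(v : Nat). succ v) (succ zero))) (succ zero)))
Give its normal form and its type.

resulting normal form:
  \(ζ : Pi (a : Nat). Vec (Eq Nat (succ zero) (succ zero)) a). refl (Nat -> Nat) (\(r : Nat). r)
inferred type:
  (Pi (ζ : Nat). Vec (Eq Nat (succ zero) (succ zero)) ζ) -> Eq (Nat -> Nat) (\(a : Nat). a) (\(r : Nat). r)


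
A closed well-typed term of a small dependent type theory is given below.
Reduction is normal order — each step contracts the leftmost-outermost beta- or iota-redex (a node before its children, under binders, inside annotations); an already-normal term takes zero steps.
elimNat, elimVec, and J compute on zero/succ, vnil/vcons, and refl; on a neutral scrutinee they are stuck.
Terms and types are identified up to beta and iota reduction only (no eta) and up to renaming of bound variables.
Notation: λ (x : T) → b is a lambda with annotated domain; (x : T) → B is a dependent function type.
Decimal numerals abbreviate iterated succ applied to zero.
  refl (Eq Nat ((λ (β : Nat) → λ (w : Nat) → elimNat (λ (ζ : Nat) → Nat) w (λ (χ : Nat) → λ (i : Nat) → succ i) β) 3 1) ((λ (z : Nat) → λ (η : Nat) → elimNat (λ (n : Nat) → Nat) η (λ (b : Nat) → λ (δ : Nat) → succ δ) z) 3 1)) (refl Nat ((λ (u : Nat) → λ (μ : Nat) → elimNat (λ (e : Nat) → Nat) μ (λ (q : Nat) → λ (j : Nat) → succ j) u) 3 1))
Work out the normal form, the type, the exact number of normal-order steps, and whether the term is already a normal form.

resulting normal form:
  refl (Eq Nat 4 4) (refl Nat 4)
the term's type:
  Eq (Eq Nat 4 4) (refl Nat 4) (refl Nat 4)
steps to reach normal form (normal order): 36
already normal: no
first redex: a beta-redex


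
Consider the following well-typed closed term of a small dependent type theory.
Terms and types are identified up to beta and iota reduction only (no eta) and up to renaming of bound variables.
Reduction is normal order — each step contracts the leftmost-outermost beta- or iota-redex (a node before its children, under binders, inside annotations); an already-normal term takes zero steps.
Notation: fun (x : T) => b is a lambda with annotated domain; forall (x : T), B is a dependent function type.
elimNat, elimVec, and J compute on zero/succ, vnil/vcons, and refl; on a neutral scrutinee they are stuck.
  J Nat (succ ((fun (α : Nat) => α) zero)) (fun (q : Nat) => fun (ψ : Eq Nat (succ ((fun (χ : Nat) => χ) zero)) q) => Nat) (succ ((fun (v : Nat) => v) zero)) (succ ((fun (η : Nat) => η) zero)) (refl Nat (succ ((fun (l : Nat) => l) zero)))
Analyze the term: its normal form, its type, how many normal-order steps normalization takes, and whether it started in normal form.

reduced normal form:
  succ zero
type:
  Nat
reduction steps (normal order): 2
started in normal form: no
first redex: a J iota-redex


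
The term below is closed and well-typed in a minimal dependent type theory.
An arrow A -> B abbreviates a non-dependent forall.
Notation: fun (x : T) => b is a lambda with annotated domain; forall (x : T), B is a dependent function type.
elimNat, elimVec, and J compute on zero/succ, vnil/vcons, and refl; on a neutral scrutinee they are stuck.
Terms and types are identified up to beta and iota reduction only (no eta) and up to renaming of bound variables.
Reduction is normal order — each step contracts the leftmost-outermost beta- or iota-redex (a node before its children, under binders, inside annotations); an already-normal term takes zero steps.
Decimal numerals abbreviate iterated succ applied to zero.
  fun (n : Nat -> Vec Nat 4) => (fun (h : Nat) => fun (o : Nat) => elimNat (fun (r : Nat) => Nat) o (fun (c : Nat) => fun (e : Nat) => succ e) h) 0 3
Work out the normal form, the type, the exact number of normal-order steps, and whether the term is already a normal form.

reduced normal form:
  fun (n : Nat -> Vec Nat 4) => 3
the term's type:
  (Nat -> Vec Nat 4) -> Nat
normal-order step count: 3
already normal: no
first contracted redex: a beta-redex


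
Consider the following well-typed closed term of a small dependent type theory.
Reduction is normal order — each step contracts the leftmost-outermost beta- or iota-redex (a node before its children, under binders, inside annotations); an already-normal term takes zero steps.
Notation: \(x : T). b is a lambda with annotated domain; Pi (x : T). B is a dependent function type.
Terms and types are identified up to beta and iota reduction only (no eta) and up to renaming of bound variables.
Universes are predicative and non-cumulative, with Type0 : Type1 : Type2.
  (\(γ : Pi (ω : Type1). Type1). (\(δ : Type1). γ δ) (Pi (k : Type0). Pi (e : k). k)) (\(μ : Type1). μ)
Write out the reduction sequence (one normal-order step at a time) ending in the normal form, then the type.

reduction (normal order):
  (\(γ : Pi (ω : Type1). Type1). (\(δ : Type1). γ δ) (Pi (k : Type0). Pi (e : k). k)) (\(μ : Type1). μ)
  ~> (\(γ : Type1). (\(ω : Type1). ω) γ) (Pi (δ : Type0). Pi (k : δ). δ)
  ~> (\(γ : Type1). γ) (Pi (ω : Type0). Pi (δ : ω). ω)
  ~> Pi (γ : Type0). Pi (ω : γ). γ
the term's type:
  Type1


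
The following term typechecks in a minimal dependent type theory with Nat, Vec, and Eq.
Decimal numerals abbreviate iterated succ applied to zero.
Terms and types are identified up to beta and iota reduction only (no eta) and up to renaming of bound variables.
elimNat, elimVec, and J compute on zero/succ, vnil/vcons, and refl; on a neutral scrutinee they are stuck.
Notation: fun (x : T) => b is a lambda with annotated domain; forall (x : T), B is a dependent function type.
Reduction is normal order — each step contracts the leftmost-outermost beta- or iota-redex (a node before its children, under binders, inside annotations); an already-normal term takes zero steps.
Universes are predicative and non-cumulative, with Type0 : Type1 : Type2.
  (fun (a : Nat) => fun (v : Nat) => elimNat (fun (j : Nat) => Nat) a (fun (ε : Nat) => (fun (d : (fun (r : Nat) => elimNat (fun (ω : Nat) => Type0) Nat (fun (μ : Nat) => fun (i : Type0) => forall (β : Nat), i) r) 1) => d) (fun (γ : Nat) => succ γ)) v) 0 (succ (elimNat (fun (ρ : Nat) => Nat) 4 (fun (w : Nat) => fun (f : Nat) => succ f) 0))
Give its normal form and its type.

reduced normal form:
  5
inferred type:
  Nat
observation: the leftmost-outermost redex is a beta-redex, and normalization takes 21 steps.


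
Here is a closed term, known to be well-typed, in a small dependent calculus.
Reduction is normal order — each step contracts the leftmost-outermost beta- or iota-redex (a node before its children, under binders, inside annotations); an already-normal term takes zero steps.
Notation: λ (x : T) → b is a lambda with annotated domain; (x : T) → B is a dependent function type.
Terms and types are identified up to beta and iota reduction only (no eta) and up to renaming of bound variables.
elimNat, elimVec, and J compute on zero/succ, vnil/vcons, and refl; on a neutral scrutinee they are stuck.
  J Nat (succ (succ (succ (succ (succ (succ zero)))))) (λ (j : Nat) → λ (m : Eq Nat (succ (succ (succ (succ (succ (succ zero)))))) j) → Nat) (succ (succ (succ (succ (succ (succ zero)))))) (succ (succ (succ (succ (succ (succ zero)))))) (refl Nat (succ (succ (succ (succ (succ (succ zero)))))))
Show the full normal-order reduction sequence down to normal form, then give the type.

normal-order reduction sequence:
  J Nat (succ (succ (succ (succ (succ (succ zero)))))) (λ (j : Nat) → λ (m : Eq Nat (succ (succ (succ (succ (succ (succ zero)))))) j) → Nat) (succ (succ (succ (succ (succ (succ zero)))))) (succ (succ (succ (succ (succ (succ zero)))))) (refl Nat (succ (succ (succ (succ (succ (succ zero)))))))
  ~> succ (succ (succ (succ (succ (succ zero)))))
inferred type:
  Nat


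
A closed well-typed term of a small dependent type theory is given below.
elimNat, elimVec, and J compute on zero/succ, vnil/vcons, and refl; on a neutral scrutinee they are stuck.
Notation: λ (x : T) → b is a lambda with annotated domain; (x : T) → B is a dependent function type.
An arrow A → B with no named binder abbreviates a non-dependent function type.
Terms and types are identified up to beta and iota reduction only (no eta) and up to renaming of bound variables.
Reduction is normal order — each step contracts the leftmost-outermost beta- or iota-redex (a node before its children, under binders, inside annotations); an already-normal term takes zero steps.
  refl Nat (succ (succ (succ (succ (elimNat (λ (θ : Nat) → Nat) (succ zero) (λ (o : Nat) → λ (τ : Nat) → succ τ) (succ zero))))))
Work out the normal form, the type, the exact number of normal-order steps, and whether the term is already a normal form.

resulting normal form:
  refl Nat (succ (succ (succ (succ (succ (succ zero))))))
inferred type:
  Eq Nat (succ (succ (succ (succ (succ (succ zero)))))) (succ (succ (succ (succ (succ (succ zero))))))
normal-order step count: 4
started in normal form: no
first redex: an elimNat iota-redex
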